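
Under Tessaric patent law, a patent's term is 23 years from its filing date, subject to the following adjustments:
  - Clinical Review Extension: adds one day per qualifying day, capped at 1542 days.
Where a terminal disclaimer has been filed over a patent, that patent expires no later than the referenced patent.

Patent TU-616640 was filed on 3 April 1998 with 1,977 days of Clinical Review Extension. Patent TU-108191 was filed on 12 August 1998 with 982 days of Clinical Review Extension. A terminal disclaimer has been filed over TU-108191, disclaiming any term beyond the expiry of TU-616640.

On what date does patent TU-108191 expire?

April 20, 2024

Natural term of TU-108191:
  Base: filing + 23 years → 12 August 2021.
  Clinical Review Extension: 982 days (within the 1542-day cap) → +982 days → 20 April 2024.
Expiry of referenced patent TU-616640:
  Base: filing + 23 years → 3 April 2021.
  Clinical Review Extension: 1977 days claimed exceeds the 1542-day cap, so +1542 days → 23 June 2025.
Terminal disclaimer: TU-108191 expires on the earlier of 20 April 2024 and 23 June 2025.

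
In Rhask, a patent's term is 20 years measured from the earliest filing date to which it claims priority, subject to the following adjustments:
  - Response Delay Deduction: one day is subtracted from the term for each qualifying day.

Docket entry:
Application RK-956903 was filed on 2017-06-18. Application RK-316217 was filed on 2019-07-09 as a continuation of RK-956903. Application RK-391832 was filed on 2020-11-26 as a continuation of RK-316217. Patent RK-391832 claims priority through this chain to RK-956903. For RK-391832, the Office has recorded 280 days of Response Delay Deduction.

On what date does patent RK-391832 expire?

Earliest priority filing: 18 June 2017.
Base term: 18 June 2017 + 20 years → 18 June 2037.
Response Delay Deduction: −280 days → 11 September 2036.

2036-09-11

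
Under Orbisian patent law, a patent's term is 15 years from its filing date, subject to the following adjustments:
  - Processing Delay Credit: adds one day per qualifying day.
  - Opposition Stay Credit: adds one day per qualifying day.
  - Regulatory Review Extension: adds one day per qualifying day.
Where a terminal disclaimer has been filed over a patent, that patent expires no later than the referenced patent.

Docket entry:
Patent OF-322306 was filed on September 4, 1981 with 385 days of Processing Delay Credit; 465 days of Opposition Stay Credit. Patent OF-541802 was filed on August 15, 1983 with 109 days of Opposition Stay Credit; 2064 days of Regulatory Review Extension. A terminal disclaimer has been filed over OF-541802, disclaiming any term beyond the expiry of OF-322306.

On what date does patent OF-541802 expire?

1999-01-02

Natural term of OF-541802:
  Base: filing + 15 years → 15 August 1998.
  Opposition Stay Credit: +109 days → 2 December 1998.
  Regulatory Review Extension: +2064 days → 27 July 2004.
Expiry of referenced patent OF-322306:
  Base: filing + 15 years → 4 September 1996.
  Processing Delay Credit: +385 days → 24 September 1997.
  Opposition Stay Credit: +465 days → 2 January 1999.
Terminal disclaimer: OF-541802 expires on the earlier of 27 July 2004 and 2 January 1999.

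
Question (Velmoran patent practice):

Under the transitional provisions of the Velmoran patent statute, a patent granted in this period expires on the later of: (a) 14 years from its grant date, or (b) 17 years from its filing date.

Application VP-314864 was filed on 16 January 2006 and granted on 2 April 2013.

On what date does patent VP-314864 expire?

April 2, 2027

(a) grant + 14 years → 2 April 2027.
(b) filing + 17 years → 16 January 2023.
Later of the two: 2 April 2027.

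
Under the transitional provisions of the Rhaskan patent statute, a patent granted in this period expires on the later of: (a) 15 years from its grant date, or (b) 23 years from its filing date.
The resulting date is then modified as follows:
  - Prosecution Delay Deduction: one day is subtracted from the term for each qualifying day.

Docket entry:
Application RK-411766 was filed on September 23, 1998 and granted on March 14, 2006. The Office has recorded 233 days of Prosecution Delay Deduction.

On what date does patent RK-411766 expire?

2021-02-02

(a) grant + 15 years → 14 March 2021.
(b) filing + 23 years → 23 September 2021.
Later of the two: 23 September 2021.
Prosecution Delay Deduction: −233 days → 2 February 2021.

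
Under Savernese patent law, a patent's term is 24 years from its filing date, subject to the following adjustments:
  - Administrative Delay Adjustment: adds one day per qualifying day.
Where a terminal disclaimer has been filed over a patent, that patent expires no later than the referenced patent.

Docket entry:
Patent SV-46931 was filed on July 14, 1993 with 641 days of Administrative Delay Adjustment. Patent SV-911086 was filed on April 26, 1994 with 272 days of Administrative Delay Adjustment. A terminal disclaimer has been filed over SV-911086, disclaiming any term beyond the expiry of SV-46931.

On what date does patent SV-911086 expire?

2019-01-23

Natural term of SV-911086:
  Base: filing + 24 years → 26 April 2018.
  Administrative Delay Adjustment: +272 days → 23 January 2019.
Expiry of referenced patent SV-46931:
  Base: filing + 24 years → 14 July 2017.
  Administrative Delay Adjustment: +641 days → 16 April 2019.
Terminal disclaimer: SV-911086 expires on the earlier of 23 January 2019 and 16 April 2019.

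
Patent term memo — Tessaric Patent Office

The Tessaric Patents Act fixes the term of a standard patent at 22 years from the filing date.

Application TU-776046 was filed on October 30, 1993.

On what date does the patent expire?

Filing date + 22 years → 30 October 2015.

October 30, 2015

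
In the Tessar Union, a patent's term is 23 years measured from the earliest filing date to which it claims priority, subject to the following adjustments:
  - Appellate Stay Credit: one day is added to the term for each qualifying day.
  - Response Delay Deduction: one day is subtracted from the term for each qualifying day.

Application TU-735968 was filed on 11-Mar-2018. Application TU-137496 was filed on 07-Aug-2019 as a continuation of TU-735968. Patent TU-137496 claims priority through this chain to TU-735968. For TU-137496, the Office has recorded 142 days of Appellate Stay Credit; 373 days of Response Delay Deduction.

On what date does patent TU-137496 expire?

2040-07-23

Earliest priority filing: 11 March 2018.
Base term: 11 March 2018 + 23 years → 11 March 2041.
Appellate Stay Credit: +142 days → 31 July 2041.
Response Delay Deduction: −373 days → 23 July 2040.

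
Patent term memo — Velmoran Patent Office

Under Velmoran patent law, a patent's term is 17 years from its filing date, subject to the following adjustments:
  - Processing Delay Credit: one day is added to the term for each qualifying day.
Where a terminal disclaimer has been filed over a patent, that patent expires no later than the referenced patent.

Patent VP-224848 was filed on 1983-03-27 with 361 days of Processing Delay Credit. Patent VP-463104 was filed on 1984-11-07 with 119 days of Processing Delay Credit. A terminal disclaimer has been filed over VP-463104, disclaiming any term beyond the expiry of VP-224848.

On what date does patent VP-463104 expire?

Natural term of VP-463104:
  Base: filing + 17 years → 7 November 2001.
  Processing Delay Credit: +119 days → 6 March 2002.
Expiry of referenced patent VP-224848:
  Base: filing + 17 years → 27 March 2000.
  Processing Delay Credit: +361 days → 23 March 2001.
Terminal disclaimer: VP-463104 expires on the earlier of 6 March 2002 and 23 March 2001.

2001-03-23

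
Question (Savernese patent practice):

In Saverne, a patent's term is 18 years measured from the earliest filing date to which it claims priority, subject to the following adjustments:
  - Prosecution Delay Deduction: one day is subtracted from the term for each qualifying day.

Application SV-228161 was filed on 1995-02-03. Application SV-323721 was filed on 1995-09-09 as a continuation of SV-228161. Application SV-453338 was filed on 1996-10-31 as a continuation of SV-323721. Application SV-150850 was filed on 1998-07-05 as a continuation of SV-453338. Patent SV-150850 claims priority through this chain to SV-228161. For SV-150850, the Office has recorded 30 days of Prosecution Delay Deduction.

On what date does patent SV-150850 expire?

2013-01-04

Earliest priority filing: 3 February 1995.
Base term: 3 February 1995 + 18 years → 3 February 2013.
Prosecution Delay Deduction: −30 days → 4 January 2013.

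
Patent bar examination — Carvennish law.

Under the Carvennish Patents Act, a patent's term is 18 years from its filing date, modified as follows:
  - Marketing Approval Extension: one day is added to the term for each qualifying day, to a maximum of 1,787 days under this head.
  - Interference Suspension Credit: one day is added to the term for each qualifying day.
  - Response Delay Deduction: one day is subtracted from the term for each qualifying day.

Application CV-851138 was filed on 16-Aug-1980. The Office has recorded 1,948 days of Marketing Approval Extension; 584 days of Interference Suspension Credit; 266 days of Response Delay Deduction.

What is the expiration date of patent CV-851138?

Base term: filing date + 18 years → 16 August 1998.
Marketing Approval Extension: 1948 days claimed exceeds the 1787-day cap, so +1787 days → 8 July 2003.
Interference Suspension Credit: +584 days → 11 February 2005.
Response Delay Deduction: −266 days → 21 May 2004.

2004-05-21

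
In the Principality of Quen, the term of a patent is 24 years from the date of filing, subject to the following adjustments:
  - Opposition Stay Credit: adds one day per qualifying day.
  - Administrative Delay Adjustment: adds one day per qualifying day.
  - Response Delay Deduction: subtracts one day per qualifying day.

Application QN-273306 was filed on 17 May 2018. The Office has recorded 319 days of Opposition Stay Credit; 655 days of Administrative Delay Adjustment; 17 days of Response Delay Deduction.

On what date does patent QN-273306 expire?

2044-12-29

Base term: filing date + 24 years → 17 May 2042.
Opposition Stay Credit: +319 days → 1 April 2043.
Administrative Delay Adjustment: +655 days → 15 January 2045.
Response Delay Deduction: −17 days → 29 December 2044.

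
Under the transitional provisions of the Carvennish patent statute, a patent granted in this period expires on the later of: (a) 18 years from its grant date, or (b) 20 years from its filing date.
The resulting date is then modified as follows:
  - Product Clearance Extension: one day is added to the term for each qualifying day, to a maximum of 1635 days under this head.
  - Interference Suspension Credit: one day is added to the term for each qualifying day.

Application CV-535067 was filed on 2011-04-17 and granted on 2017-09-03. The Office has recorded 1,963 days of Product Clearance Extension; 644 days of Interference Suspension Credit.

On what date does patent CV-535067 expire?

November 29, 2041

(a) grant + 18 years → 3 September 2035.
(b) filing + 20 years → 17 April 2031.
Later of the two: 3 September 2035.
Product Clearance Extension: 1963 days claimed exceeds the 1635-day cap, so +1635 days → 24 February 2040.
Interference Suspension Credit: +644 days → 29 November 2041.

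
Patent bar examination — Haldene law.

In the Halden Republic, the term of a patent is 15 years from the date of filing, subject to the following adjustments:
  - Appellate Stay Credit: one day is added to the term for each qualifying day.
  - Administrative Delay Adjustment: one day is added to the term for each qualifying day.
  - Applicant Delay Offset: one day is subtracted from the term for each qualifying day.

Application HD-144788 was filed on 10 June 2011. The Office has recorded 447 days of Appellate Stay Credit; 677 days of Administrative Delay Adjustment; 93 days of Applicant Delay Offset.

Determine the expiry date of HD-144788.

Base term: filing date + 15 years → 10 June 2026.
Appellate Stay Credit: +447 days → 31 August 2027.
Administrative Delay Adjustment: +677 days → 8 July 2029.
Applicant Delay Offset: −93 days → 6 April 2029.

2029-04-06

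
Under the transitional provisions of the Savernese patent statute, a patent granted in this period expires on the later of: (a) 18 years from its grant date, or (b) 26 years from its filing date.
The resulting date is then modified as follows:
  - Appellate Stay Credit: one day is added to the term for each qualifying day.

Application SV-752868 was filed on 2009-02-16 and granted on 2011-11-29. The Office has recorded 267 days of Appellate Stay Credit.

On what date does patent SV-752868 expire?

2035-11-10

(a) grant + 18 years → 29 November 2029.
(b) filing + 26 years → 16 February 2035.
Later of the two: 16 February 2035.
Appellate Stay Credit: +267 days → 10 November 2035.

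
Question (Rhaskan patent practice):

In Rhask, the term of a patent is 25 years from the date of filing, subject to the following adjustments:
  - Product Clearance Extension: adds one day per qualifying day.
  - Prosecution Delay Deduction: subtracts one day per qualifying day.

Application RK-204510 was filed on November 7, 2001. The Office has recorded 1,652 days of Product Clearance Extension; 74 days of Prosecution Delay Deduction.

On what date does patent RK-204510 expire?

Base term: filing date + 25 years → 7 November 2026.
Product Clearance Extension: +1652 days → 17 May 2031.
Prosecution Delay Deduction: −74 days → 4 March 2031.

March 4, 2031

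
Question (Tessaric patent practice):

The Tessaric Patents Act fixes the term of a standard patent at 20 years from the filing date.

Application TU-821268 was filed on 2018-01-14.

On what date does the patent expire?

Filing date + 20 years → 14 January 2038.

2038-01-14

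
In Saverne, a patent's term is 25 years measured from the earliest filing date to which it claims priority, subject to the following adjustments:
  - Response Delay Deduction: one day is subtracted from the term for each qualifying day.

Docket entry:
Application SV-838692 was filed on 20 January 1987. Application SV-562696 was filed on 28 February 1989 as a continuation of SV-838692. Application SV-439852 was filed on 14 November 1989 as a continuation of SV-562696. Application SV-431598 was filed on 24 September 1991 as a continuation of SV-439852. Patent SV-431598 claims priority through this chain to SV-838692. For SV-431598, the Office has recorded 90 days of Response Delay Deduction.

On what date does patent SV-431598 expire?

October 22, 2011

Earliest priority filing: 20 January 1987.
Base term: 20 January 1987 + 25 years → 20 January 2012.
Response Delay Deduction: −90 days → 22 October 2011.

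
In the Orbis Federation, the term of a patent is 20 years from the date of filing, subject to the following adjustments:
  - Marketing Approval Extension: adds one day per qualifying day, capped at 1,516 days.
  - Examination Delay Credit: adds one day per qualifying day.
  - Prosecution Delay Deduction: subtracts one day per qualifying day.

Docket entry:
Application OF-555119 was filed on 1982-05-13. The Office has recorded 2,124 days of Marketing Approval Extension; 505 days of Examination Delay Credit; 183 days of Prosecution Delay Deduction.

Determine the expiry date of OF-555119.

May 25, 2007

Base term: filing date + 20 years → 13 May 2002.
Marketing Approval Extension: 2124 days claimed exceeds the 1516-day cap, so +1516 days → 7 July 2006.
Examination Delay Credit: +505 days → 24 November 2007.
Prosecution Delay Deduction: −183 days → 25 May 2007.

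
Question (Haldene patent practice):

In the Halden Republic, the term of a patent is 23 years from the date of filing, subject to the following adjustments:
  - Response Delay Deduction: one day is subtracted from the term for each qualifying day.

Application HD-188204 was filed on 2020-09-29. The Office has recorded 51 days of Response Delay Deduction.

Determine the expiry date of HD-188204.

August 9, 2043

Base term: filing date + 23 years → 29 September 2043.
Response Delay Deduction: −51 days → 9 August 2043.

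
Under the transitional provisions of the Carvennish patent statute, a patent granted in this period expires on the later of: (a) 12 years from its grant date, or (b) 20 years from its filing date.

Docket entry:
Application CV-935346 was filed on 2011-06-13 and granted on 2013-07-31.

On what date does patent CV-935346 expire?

(a) grant + 12 years → 31 July 2025.
(b) filing + 20 years → 13 June 2031.
Later of the two: 13 June 2031.

2031-06-13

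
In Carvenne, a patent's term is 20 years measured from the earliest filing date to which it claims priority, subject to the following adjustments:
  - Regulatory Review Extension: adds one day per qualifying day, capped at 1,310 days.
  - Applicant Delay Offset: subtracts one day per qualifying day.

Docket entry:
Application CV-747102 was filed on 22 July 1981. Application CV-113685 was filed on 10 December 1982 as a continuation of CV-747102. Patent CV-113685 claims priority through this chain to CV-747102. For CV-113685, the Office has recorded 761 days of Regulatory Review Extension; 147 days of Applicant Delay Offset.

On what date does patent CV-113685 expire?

2003-03-28

Earliest priority filing: 22 July 1981.
Base term: 22 July 1981 + 20 years → 22 July 2001.
Regulatory Review Extension: 761 days (within the 1310-day cap) → +761 days → 22 August 2003.
Applicant Delay Offset: −147 days → 28 March 2003.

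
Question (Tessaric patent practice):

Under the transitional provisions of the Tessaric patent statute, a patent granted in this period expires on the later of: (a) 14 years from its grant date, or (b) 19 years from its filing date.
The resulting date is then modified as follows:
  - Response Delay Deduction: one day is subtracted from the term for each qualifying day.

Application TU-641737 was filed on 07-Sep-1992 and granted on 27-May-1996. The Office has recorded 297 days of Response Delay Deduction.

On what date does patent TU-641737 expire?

2010-11-14

(a) grant + 14 years → 27 May 2010.
(b) filing + 19 years → 7 September 2011.
Later of the two: 7 September 2011.
Response Delay Deduction: −297 days → 14 November 2010.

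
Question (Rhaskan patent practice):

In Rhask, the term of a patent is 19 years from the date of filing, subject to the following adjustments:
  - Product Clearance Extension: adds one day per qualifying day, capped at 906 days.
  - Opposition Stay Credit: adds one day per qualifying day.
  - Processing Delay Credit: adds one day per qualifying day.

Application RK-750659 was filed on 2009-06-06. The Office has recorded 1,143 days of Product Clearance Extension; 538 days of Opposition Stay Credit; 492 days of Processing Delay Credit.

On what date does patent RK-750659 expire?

Base term: filing date + 19 years → 6 June 2028.
Product Clearance Extension: 1143 days claimed exceeds the 906-day cap, so +906 days → 29 November 2030.
Opposition Stay Credit: +538 days → 20 May 2032.
Processing Delay Credit: +492 days → 24 September 2033.

September 24, 2033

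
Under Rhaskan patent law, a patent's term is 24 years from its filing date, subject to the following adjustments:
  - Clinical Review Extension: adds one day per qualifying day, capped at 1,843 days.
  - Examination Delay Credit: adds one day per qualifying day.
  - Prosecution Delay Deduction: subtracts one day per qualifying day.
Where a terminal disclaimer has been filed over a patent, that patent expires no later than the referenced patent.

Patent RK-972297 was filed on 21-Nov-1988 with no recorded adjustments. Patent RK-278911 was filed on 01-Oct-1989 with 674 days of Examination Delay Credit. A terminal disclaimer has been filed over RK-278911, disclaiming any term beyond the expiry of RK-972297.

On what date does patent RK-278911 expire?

Natural term of RK-278911:
  Base: filing + 24 years → 1 October 2013.
  Examination Delay Credit: +674 days → 6 August 2015.
Expiry of referenced patent RK-972297:
  Base: filing + 24 years → 21 November 2012.
Terminal disclaimer: RK-278911 expires on the earlier of 6 August 2015 and 21 November 2012.

2012-11-21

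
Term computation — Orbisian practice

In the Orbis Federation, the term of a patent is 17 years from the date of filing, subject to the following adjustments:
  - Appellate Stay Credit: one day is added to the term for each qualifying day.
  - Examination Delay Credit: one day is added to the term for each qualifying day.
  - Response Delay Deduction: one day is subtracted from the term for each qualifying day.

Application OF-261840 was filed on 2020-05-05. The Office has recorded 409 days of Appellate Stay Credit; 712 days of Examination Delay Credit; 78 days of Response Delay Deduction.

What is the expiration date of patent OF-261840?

Base term: filing date + 17 years → 5 May 2037.
Appellate Stay Credit: +409 days → 18 June 2038.
Examination Delay Credit: +712 days → 30 May 2040.
Response Delay Deduction: −78 days → 13 March 2040.

2040-03-13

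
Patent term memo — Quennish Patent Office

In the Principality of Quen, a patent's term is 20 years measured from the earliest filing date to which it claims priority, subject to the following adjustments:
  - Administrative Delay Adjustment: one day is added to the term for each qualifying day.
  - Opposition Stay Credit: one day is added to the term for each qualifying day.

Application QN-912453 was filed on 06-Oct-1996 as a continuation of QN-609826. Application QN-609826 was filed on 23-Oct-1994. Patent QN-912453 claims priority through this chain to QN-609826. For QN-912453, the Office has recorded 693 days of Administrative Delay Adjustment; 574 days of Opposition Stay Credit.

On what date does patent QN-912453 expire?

Earliest priority filing: 23 October 1994.
Base term: 23 October 1994 + 20 years → 23 October 2014.
Administrative Delay Adjustment: +693 days → 15 September 2016.
Opposition Stay Credit: +574 days → 12 April 2018.

2018-04-12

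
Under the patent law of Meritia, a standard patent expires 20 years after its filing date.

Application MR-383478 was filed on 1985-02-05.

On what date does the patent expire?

2005-02-05

Filing date + 20 years → 5 February 2005.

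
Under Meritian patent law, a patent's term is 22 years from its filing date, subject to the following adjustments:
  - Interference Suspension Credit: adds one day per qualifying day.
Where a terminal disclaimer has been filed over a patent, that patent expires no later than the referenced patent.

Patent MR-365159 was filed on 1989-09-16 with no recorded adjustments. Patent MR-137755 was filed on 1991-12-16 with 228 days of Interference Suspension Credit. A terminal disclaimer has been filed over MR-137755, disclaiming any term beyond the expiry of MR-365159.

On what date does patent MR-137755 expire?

September 16, 2011

Natural term of MR-137755:
  Base: filing + 22 years → 16 December 2013.
  Interference Suspension Credit: +228 days → 1 August 2014.
Expiry of referenced patent MR-365159:
  Base: filing + 22 years → 16 September 2011.
Terminal disclaimer: MR-137755 expires on the earlier of 1 August 2014 and 16 September 2011.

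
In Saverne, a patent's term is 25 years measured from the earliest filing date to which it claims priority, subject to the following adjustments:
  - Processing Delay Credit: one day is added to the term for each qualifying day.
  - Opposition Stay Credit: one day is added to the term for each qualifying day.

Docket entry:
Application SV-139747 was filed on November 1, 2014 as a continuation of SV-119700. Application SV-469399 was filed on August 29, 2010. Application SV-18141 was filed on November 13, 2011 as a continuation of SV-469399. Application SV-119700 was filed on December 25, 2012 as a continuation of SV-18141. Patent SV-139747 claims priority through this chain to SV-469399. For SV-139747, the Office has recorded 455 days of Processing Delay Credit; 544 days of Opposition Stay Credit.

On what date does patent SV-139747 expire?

Earliest priority filing: 29 August 2010.
Base term: 29 August 2010 + 25 years → 29 August 2035.
Processing Delay Credit: +455 days → 26 November 2036.
Opposition Stay Credit: +544 days → 24 May 2038.

May 24, 2038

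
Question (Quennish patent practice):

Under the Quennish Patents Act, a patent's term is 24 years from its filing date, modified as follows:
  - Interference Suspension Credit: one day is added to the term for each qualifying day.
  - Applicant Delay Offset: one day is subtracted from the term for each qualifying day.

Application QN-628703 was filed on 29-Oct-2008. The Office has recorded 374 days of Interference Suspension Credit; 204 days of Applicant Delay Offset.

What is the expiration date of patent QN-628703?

Base term: filing date + 24 years → 29 October 2032.
Interference Suspension Credit: +374 days → 7 November 2033.
Applicant Delay Offset: −204 days → 17 April 2033.

April 17, 2033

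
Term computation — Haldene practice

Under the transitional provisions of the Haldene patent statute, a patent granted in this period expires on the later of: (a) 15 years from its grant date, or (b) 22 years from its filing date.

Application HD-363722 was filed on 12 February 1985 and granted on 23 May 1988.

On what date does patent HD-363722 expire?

(a) grant + 15 years → 23 May 2003.
(b) filing + 22 years → 12 February 2007.
Later of the two: 12 February 2007.

February 12, 2007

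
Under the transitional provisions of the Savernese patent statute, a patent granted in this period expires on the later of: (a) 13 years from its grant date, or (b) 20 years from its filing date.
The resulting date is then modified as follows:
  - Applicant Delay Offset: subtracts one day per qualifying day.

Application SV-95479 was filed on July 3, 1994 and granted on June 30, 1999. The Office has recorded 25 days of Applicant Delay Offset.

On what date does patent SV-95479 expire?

(a) grant + 13 years → 30 June 2012.
(b) filing + 20 years → 3 July 2014.
Later of the two: 3 July 2014.
Applicant Delay Offset: −25 days → 8 June 2014.

June 8, 2014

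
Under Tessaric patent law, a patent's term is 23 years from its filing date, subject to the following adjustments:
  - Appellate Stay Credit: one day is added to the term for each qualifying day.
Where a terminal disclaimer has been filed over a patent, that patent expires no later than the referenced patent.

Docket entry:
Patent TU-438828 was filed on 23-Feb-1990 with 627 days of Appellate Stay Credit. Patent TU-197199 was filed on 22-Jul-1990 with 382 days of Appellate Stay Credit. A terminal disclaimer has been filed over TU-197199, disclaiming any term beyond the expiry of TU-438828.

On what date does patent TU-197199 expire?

August 8, 2014

Natural term of TU-197199:
  Base: filing + 23 years → 22 July 2013.
  Appellate Stay Credit: +382 days → 8 August 2014.
Expiry of referenced patent TU-438828:
  Base: filing + 23 years → 23 February 2013.
  Appellate Stay Credit: +627 days → 12 November 2014.
Terminal disclaimer: TU-197199 expires on the earlier of 8 August 2014 and 12 November 2014.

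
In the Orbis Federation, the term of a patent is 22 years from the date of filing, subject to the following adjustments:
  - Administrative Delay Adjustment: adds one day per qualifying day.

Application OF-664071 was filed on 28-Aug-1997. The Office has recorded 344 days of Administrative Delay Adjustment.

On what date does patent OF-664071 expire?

Base term: filing date + 22 years → 28 August 2019.
Administrative Delay Adjustment: +344 days → 6 August 2020.

2020-08-06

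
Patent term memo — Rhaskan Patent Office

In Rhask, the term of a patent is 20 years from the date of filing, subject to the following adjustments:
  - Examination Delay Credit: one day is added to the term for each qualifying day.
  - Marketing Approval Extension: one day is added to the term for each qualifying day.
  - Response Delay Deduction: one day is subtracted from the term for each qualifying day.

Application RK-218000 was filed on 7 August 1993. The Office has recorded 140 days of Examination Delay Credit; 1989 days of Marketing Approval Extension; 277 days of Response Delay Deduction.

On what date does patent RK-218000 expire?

2018-09-02

Base term: filing date + 20 years → 7 August 2013.
Examination Delay Credit: +140 days → 25 December 2013.
Marketing Approval Extension: +1989 days → 6 June 2019.
Response Delay Deduction: −277 days → 2 September 2018.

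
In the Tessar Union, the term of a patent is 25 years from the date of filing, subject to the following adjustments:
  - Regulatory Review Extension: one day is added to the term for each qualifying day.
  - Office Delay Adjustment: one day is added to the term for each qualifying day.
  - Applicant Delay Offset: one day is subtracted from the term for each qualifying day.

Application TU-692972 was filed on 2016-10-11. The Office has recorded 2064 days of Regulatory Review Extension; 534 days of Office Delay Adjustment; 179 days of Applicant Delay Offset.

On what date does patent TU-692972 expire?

2048-05-26

Base term: filing date + 25 years → 11 October 2041.
Regulatory Review Extension: +2064 days → 6 June 2047.
Office Delay Adjustment: +534 days → 21 November 2048.
Applicant Delay Offset: −179 days → 26 May 2048.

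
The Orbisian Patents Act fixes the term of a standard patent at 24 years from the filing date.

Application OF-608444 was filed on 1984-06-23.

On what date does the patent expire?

Filing date + 24 years → 23 June 2008.

2008-06-23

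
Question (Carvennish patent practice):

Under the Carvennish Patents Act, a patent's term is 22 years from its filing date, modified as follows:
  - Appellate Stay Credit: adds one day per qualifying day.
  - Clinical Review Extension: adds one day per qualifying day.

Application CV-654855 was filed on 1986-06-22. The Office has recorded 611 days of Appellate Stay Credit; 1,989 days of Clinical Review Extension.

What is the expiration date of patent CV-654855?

2015-08-05

Base term: filing date + 22 years → 22 June 2008.
Appellate Stay Credit: +611 days → 23 February 2010.
Clinical Review Extension: +1989 days → 5 August 2015.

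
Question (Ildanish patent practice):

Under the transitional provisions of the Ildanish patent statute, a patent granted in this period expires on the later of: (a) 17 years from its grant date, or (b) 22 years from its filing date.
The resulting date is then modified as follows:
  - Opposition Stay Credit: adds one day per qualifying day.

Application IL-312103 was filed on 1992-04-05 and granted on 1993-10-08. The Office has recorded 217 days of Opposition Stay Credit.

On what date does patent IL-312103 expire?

(a) grant + 17 years → 8 October 2010.
(b) filing + 22 years → 5 April 2014.
Later of the two: 5 April 2014.
Opposition Stay Credit: +217 days → 8 November 2014.

November 8, 2014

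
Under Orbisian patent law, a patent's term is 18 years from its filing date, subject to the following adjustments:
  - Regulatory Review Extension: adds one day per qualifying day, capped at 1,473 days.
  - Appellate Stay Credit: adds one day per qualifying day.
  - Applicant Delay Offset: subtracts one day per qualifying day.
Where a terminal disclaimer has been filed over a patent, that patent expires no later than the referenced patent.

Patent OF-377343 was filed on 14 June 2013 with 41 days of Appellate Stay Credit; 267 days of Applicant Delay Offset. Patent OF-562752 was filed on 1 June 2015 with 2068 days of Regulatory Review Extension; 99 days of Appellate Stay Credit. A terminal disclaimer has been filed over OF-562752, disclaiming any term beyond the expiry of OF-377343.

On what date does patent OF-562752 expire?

Natural term of OF-562752:
  Base: filing + 18 years → 1 June 2033.
  Regulatory Review Extension: 2068 days claimed exceeds the 1473-day cap, so +1473 days → 13 June 2037.
  Appellate Stay Credit: +99 days → 20 September 2037.
Expiry of referenced patent OF-377343:
  Base: filing + 18 years → 14 June 2031.
  Appellate Stay Credit: +41 days → 25 July 2031.
  Applicant Delay Offset: −267 days → 31 October 2030.
Terminal disclaimer: OF-562752 expires on the earlier of 20 September 2037 and 31 October 2030.

October 31, 2030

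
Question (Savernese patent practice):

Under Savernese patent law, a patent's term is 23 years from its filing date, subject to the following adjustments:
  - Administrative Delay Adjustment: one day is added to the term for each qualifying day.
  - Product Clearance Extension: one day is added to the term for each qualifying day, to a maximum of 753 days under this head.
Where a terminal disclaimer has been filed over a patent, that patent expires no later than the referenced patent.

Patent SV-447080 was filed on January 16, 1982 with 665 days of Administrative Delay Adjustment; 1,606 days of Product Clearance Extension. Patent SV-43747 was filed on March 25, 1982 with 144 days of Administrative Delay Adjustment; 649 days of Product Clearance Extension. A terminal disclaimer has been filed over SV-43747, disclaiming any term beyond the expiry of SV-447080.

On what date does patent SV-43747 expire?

May 27, 2007

Natural term of SV-43747:
  Base: filing + 23 years → 25 March 2005.
  Administrative Delay Adjustment: +144 days → 16 August 2005.
  Product Clearance Extension: 649 days (within the 753-day cap) → +649 days → 27 May 2007.
Expiry of referenced patent SV-447080:
  Base: filing + 23 years → 16 January 2005.
  Administrative Delay Adjustment: +665 days → 12 November 2006.
  Product Clearance Extension: 1606 days claimed exceeds the 753-day cap, so +753 days → 4 December 2008.
Terminal disclaimer: SV-43747 expires on the earlier of 27 May 2007 and 4 December 2008.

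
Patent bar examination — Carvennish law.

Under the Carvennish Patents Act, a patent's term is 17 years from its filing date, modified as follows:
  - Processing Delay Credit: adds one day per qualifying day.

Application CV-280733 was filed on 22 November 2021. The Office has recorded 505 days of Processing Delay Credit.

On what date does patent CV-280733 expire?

April 10, 2040

Base term: filing date + 17 years → 22 November 2038.
Processing Delay Credit: +505 days → 10 April 2040.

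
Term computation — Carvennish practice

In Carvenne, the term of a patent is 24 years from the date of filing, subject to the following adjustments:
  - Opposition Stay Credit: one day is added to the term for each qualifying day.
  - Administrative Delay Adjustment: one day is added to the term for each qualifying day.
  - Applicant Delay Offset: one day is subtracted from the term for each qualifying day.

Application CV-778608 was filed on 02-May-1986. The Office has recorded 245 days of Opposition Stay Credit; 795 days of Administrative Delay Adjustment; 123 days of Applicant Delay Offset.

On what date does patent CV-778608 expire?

2012-11-04

Base term: filing date + 24 years → 2 May 2010.
Opposition Stay Credit: +245 days → 2 January 2011.
Administrative Delay Adjustment: +795 days → 7 March 2013.
Applicant Delay Offset: −123 days → 4 November 2012.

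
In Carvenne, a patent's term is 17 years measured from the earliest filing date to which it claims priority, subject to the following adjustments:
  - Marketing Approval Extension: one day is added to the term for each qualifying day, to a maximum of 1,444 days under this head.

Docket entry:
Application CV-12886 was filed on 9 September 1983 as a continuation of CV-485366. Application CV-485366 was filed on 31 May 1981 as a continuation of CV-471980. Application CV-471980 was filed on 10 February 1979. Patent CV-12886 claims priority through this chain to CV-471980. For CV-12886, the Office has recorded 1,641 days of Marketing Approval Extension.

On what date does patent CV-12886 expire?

Earliest priority filing: 10 February 1979.
Base term: 10 February 1979 + 17 years → 10 February 1996.
Marketing Approval Extension: 1641 days claimed exceeds the 1444-day cap, so +1444 days → 24 January 2000.

2000-01-24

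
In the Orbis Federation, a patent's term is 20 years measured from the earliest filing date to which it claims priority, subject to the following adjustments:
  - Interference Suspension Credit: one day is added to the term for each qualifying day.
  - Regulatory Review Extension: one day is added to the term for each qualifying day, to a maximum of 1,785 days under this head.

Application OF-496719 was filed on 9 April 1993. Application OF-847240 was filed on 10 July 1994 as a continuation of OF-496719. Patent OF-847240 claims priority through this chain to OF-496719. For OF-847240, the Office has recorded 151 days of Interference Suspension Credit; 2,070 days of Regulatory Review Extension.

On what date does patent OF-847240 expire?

July 28, 2018

Earliest priority filing: 9 April 1993.
Base term: 9 April 1993 + 20 years → 9 April 2013.
Interference Suspension Credit: +151 days → 7 September 2013.
Regulatory Review Extension: 2070 days claimed exceeds the 1785-day cap, so +1785 days → 28 July 2018.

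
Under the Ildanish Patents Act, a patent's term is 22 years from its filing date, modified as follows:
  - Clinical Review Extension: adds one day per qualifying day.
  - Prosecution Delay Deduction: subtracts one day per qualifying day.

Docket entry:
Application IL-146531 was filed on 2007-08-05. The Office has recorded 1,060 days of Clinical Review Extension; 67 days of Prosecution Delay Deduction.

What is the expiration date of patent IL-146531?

April 24, 2032

Base term: filing date + 22 years → 5 August 2029.
Clinical Review Extension: +1060 days → 30 June 2032.
Prosecution Delay Deduction: −67 days → 24 April 2032.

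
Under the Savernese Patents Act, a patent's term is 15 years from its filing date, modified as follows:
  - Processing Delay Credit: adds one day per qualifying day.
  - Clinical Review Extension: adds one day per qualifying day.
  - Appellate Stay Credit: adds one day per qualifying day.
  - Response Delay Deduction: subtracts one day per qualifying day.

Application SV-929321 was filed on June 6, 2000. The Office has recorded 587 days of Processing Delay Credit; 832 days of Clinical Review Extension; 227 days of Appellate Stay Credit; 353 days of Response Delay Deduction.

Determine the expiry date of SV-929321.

2018-12-20

Base term: filing date + 15 years → 6 June 2015.
Processing Delay Credit: +587 days → 13 January 2017.
Clinical Review Extension: +832 days → 25 April 2019.
Appellate Stay Credit: +227 days → 8 December 2019.
Response Delay Deduction: −353 days → 20 December 2018.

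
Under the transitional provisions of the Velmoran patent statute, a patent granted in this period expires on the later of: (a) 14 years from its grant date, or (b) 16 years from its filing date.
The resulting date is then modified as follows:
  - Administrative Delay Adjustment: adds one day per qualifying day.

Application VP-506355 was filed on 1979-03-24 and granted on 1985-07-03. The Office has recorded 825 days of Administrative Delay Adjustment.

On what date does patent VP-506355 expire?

(a) grant + 14 years → 3 July 1999.
(b) filing + 16 years → 24 March 1995.
Later of the two: 3 July 1999.
Administrative Delay Adjustment: +825 days → 5 October 2001.

2001-10-05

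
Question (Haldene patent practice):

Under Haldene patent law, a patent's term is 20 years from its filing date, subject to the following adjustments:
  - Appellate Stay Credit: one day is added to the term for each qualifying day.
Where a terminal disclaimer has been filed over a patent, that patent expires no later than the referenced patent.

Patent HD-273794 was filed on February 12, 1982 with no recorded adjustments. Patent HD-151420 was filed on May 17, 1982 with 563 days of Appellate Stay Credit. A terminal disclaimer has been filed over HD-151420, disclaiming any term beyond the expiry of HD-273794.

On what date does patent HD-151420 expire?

Natural term of HD-151420:
  Base: filing + 20 years → 17 May 2002.
  Appellate Stay Credit: +563 days → 1 December 2003.
Expiry of referenced patent HD-273794:
  Base: filing + 20 years → 12 February 2002.
Terminal disclaimer: HD-151420 expires on the earlier of 1 December 2003 and 12 February 2002.

2002-02-12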